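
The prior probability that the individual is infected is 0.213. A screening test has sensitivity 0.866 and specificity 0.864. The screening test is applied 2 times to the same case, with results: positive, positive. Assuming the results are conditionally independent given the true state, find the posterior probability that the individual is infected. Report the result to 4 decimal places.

Let H be the event that the individual is infected; start with P(H) = 0.213. P('positive'|H) = 0.866, P('positive'|¬H) = 0.136.
Update on result 1 ('positive'): P(H) ← 0.866·0.2130 / (0.866·0.2130 + 0.136·0.7870) = 0.18446/0.29149 = 0.6328.
Update on result 2 ('positive'): P(H) ← 0.866·0.6328 / (0.866·0.6328 + 0.136·0.3672) = 0.54801/0.59795 = 0.9165.

Posterior P(H) ≈ 0.9165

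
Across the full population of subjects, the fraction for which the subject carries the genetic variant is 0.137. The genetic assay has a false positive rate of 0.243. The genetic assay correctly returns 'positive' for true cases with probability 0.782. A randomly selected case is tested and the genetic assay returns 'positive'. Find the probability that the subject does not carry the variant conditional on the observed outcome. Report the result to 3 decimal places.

Let H be the event that the subject carries the genetic variant. P(H) = 0.137, so P(¬H) = 0.863. With E the 'positive' result, P(E|H) = 0.782 and P(E|¬H) = 0.243.
P(E) = 0.782·0.137 + 0.243·0.863 = 0.10713 + 0.20971 = 0.31684.
By Bayes' theorem, P(H|E) = 0.10713 / 0.31684 = 0.338. Hence P(¬H|E) = 1 − 0.338 = 0.662.

P(¬H | E) ≈ 0.662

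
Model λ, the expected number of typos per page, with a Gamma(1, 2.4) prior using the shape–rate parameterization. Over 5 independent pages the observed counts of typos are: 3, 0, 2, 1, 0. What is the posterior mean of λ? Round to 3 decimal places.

Posterior mean ≈ 0.946

The Poisson likelihood adds the total count to the shape and the number of exposure periods to the rate. Here ∑xᵢ = 6 and n = 5, so shape 1→7 and rate 2.4→7.4.
Posterior mean = shape/rate = 7/7.4 = 0.946.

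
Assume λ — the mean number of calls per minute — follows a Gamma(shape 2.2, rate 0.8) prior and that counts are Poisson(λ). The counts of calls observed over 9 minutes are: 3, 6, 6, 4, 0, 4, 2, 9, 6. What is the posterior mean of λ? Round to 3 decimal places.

Posterior mean ≈ 4.306

The Poisson likelihood adds the total count to the shape and the number of exposure periods to the rate. Here ∑xᵢ = 40 and n = 9, so shape 2.2→42.2 and rate 0.8→9.8.
Posterior mean = shape/rate = 42.2/9.8 = 4.306.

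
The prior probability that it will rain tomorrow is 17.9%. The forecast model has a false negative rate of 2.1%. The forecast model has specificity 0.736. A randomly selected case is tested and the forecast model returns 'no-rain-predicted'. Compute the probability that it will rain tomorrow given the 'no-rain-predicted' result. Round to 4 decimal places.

P(H | E) ≈ 0.0062

Let H be the event that it will rain tomorrow. P(H) = 0.179, so P(¬H) = 0.821. With E the 'no-rain-predicted' result, P(E|H) = 0.021 and P(E|¬H) = 0.736.
P(E) = 0.021·0.179 + 0.736·0.821 = 0.0037590 + 0.60426 = 0.60801.
By Bayes' theorem, P(H|E) = 0.0037590 / 0.60801 = 0.0062.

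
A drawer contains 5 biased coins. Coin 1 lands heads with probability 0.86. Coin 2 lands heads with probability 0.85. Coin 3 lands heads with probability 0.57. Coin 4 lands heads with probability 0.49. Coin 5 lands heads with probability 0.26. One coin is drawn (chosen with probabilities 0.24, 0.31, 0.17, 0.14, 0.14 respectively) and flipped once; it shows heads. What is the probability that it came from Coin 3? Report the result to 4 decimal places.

Tabulate prior·likelihood by source: [1] prior 0.24, lik 0.86, product 0.2064; [2] prior 0.31, lik 0.85, product 0.2635; [3] prior 0.17, lik 0.57, product 0.09690; [4] prior 0.14, lik 0.49, product 0.06860; [5] prior 0.14, lik 0.26, product 0.03640.
Normalizing constant = 0.67180; the posterior for Coin 3 is its product over the sum, 0.09690/0.67180 = 0.1442.

Posterior probability ≈ 0.1442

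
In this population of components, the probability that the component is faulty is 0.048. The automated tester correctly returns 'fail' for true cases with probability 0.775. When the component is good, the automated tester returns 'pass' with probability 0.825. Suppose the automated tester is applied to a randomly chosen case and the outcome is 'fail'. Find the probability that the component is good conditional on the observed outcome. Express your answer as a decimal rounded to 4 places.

P(¬H | E) ≈ 0.8175

Write H for 'the component is faulty'. Prior odds H:¬H = 0.048/0.952 = 0.050420. For the 'fail' outcome, the likelihood ratio is 0.775/0.175 = 4.4286.
Posterior odds = 0.050420 × 4.4286 = 0.22329, so P(H|E) = 0.22329/(1+0.22329) = 0.1825. Then P(¬H|E) = 1 − 0.1825 = 0.8175.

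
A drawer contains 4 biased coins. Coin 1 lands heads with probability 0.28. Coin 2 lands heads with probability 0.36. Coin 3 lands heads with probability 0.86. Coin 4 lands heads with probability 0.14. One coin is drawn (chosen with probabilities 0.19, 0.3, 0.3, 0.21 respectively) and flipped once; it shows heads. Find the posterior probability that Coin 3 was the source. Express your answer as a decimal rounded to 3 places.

Posterior probability ≈ 0.575

Tabulate prior·likelihood by source: [1] prior 0.19, lik 0.28, product 0.05320; [2] prior 0.3, lik 0.36, product 0.1080; [3] prior 0.3, lik 0.86, product 0.2580; [4] prior 0.21, lik 0.14, product 0.02940.
Normalizing constant = 0.44860; the posterior for Coin 3 is its product over the sum, 0.2580/0.44860 = 0.575.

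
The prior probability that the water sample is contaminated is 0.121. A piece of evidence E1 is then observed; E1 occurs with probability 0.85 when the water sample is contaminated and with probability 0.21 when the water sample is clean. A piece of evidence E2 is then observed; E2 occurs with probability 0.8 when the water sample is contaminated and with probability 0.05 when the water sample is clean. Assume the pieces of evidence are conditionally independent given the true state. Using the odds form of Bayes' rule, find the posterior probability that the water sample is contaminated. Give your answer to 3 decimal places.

Prior odds = 0.121/(1−0.121) = 0.13766.
Likelihood ratio for E1 = 0.85/0.21 = 4.0476.
Likelihood ratio for E2 = 0.8/0.05 = 16.000.
Posterior odds = prior odds × LR₁ × LR₂ = 8.9149.
Posterior probability = odds/(1+odds) = 8.9149/9.9149 = 0.899.

Posterior probability ≈ 0.899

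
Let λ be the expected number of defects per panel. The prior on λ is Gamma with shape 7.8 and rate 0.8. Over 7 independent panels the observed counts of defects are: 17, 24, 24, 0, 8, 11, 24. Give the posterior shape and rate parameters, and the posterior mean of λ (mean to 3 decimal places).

Total count ∑xᵢ = 108 over n = 7 panels.
Gamma is conjugate to the Poisson likelihood: posterior is Gamma(shape = 7.8+108 = 115.8, rate = 0.8+7 = 7.8).
E[λ | data] = 115.8/7.8 = 14.846.

Posterior: Gamma(shape=115.8, rate=7.8); mean ≈ 14.846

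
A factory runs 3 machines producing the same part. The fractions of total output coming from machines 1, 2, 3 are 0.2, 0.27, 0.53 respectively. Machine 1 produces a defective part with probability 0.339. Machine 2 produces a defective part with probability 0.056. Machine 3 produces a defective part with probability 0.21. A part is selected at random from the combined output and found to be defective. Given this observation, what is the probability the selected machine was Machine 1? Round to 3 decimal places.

Posterior probability ≈ 0.349

Tabulate prior·likelihood by source: [1] prior 0.2, lik 0.339, product 0.06780; [2] prior 0.27, lik 0.056, product 0.01512; [3] prior 0.53, lik 0.21, product 0.1113.
Normalizing constant = 0.19422; the posterior for Machine 1 is its product over the sum, 0.06780/0.19422 = 0.349.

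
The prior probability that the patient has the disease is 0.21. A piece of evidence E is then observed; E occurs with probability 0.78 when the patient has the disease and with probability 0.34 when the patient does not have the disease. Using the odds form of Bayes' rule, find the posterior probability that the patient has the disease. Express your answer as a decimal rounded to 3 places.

Prior odds = 0.21/(1−0.21) = 0.26582. In log-odds, ln(0.26582) = -1.3249.
Add log likelihood ratio: ln(2.2941) = 0.83035.
Posterior log-odds = -0.49458, so posterior odds = exp(-0.49458) = 0.60983. Converting, P(H|E) = 0.60983/1.6098 = 0.379.

Posterior probability ≈ 0.379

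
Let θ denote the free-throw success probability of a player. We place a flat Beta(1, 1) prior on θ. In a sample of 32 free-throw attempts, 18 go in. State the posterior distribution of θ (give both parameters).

The binomial likelihood is conjugate to the Beta prior: with 18 successes and 14 failures, the posterior is Beta(1+18, 1+14) = Beta(19, 15).

Posterior: Beta(19, 15)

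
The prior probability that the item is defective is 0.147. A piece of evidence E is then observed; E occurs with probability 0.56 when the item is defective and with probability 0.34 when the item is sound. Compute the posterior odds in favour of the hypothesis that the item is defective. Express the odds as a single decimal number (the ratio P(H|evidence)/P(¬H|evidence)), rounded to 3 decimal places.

Posterior odds ≈ 0.284

Prior odds = 0.147/(1−0.147) = 0.17233. In log-odds, ln(0.17233) = -1.7583.
Add log likelihood ratio: ln(1.6471) = 0.49899.
Posterior log-odds = -1.2593, so posterior odds = exp(-1.2593) = 0.28384.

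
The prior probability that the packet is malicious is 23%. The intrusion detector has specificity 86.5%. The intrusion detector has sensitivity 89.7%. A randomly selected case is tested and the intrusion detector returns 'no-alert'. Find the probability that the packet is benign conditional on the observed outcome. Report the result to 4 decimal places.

P(¬H | E) ≈ 0.9657

Let H be the event that the packet is malicious. P(H) = 0.23, so P(¬H) = 0.77. With E the 'no-alert' result, P(E|H) = 0.103 and P(E|¬H) = 0.865.
P(E) = 0.103·0.23 + 0.865·0.77 = 0.023690 + 0.66605 = 0.68974.
By Bayes' theorem, P(H|E) = 0.023690 / 0.68974 = 0.0343. Hence P(¬H|E) = 1 − 0.0343 = 0.9657.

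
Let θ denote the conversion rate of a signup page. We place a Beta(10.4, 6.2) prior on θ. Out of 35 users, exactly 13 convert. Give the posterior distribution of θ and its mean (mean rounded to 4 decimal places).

Posterior: Beta(23.4, 28.2); mean ≈ 0.4535

The binomial likelihood is conjugate to the Beta prior: with 13 successes and 22 failures, the posterior is Beta(10.4+13, 6.2+22) = Beta(23.4, 28.2).
E[θ | data] = 23.4/(23.4+28.2) = 0.4535.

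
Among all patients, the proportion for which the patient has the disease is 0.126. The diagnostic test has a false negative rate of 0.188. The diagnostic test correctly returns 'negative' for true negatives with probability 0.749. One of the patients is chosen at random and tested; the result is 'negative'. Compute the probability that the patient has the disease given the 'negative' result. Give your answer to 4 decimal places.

P(H | E) ≈ 0.0349

Let H be the event that the patient has the disease. P(H) = 0.126, so P(¬H) = 0.874. With E the 'negative' result, P(E|H) = 0.188 and P(E|¬H) = 0.749.
P(E) = 0.188·0.126 + 0.749·0.874 = 0.023688 + 0.65463 = 0.67831.
By Bayes' theorem, P(H|E) = 0.023688 / 0.67831 = 0.0349.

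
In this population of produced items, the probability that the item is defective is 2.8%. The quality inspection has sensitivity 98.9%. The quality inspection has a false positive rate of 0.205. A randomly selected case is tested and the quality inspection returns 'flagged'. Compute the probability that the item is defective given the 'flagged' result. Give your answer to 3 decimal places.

Let H be the event that the item is defective. P(H) = 0.028, so P(¬H) = 0.972. With E the 'flagged' result, P(E|H) = 0.989 and P(E|¬H) = 0.205.
P(E) = 0.989·0.028 + 0.205·0.972 = 0.027692 + 0.19926 = 0.22695.
By Bayes' theorem, P(H|E) = 0.027692 / 0.22695 = 0.122.

P(H | E) ≈ 0.122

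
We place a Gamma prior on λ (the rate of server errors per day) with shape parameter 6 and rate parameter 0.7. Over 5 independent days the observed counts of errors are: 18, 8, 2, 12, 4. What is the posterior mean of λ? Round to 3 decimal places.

Posterior mean ≈ 8.772

The Poisson likelihood adds the total count to the shape and the number of exposure periods to the rate. Here ∑xᵢ = 44 and n = 5, so shape 6→50 and rate 0.7→5.7.
E[λ | data] = 50/5.7 = 8.772.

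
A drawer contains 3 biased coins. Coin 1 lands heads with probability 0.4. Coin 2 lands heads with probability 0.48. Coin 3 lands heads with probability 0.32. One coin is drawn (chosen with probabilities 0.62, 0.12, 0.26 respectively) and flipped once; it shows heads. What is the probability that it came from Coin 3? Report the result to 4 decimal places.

Posterior probability ≈ 0.2140

Tabulate prior·likelihood by source: [1] prior 0.62, lik 0.4, product 0.2480; [2] prior 0.12, lik 0.48, product 0.05760; [3] prior 0.26, lik 0.32, product 0.08320.
Normalizing constant = 0.38880; the posterior for Coin 3 is its product over the sum, 0.08320/0.38880 = 0.2140.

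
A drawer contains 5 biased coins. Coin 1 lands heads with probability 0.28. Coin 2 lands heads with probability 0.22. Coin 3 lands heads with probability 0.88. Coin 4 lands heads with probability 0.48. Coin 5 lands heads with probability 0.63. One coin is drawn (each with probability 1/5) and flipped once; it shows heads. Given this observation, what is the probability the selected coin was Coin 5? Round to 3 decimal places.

P(heads|C1) = 0.28; P(heads|C2) = 0.22; P(heads|C3) = 0.88; P(heads|C4) = 0.48; P(heads|C5) = 0.63.
Prior × likelihood for each source: 0.2·0.28=0.05600, 0.2·0.22=0.04400, 0.2·0.88=0.1760, 0.2·0.48=0.09600, 0.2·0.63=0.1260. Summing gives P(heads) = 0.49800.
P(Coin 5 | heads) = 0.1260 / 0.49800 = 0.253.

Posterior probability ≈ 0.253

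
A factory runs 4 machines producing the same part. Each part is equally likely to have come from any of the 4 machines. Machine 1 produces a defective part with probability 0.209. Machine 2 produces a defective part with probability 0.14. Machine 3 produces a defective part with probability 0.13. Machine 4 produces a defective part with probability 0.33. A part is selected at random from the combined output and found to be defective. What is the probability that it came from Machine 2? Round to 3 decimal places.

Tabulate prior·likelihood by source: [1] prior 0.25, lik 0.209, product 0.05225; [2] prior 0.25, lik 0.14, product 0.03500; [3] prior 0.25, lik 0.13, product 0.03250; [4] prior 0.25, lik 0.33, product 0.08250.
Normalizing constant = 0.20225; the posterior for Machine 2 is its product over the sum, 0.03500/0.20225 = 0.173.

Posterior probability ≈ 0.173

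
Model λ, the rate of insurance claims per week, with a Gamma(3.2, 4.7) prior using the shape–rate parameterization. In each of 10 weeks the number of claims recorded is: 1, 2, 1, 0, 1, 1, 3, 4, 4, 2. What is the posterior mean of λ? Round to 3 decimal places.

Posterior mean ≈ 1.510

The Poisson likelihood adds the total count to the shape and the number of exposure periods to the rate. Here ∑xᵢ = 19 and n = 10, so shape 3.2→22.2 and rate 4.7→14.7.
E[λ | data] = 22.2/14.7 = 1.510.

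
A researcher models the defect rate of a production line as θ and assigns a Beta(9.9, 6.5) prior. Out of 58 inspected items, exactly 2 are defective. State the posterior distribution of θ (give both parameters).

The binomial likelihood is conjugate to the Beta prior: with 2 successes and 56 failures, the posterior is Beta(9.9+2, 6.5+56) = Beta(11.9, 62.5).

Posterior: Beta(11.9, 62.5)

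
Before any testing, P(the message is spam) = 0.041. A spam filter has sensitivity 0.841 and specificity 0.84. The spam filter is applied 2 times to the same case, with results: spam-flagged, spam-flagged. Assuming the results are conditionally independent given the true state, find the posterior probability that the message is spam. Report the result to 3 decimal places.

Let H be the event that the message is spam; start with P(H) = 0.041. P('spam-flagged'|H) = 0.841, P('spam-flagged'|¬H) = 0.16.
Update on result 1 ('spam-flagged'): P(H) ← 0.841·0.0410 / (0.841·0.0410 + 0.16·0.9590) = 0.034481/0.18792 = 0.1835.
Update on result 2 ('spam-flagged'): P(H) ← 0.841·0.1835 / (0.841·0.1835 + 0.16·0.8165) = 0.15431/0.28495 = 0.5415.

Posterior P(H) ≈ 0.542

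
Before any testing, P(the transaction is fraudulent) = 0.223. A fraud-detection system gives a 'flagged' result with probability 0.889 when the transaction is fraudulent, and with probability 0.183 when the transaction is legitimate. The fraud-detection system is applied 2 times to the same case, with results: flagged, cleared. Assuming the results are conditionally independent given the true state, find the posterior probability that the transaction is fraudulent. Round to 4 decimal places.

Posterior P(H) ≈ 0.1593

Let H be the event that the transaction is fraudulent; start with P(H) = 0.223. P('flagged'|H) = 0.889, P('flagged'|¬H) = 0.183.
Update on result 1 ('flagged'): P(H) ← 0.889·0.2230 / (0.889·0.2230 + 0.183·0.7770) = 0.19825/0.34044 = 0.5823.
Update on result 2 ('cleared'): P(H) ← 0.111·0.5823 / (0.111·0.5823 + 0.817·0.4177) = 0.064639/0.40588 = 0.1593.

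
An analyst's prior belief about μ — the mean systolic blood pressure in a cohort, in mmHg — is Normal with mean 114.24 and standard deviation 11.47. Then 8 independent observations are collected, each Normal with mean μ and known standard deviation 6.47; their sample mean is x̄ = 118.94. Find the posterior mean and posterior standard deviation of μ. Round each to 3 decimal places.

Posterior mean ≈ 118.760; posterior SD ≈ 2.243

With known σ, the Normal prior is conjugate. Weight on the data is w = (n/σ²)/(n/σ² + 1/τ₀²) = 0.191109/(0.191109+0.00760104) = 0.96175.
Posterior mean = w·x̄ + (1−w)·μ₀ = 0.96175·118.94 + 0.038252·114.24 = 118.760. Posterior variance = 1/(0.191109+0.00760104) = 5.03246, so SD = 2.243.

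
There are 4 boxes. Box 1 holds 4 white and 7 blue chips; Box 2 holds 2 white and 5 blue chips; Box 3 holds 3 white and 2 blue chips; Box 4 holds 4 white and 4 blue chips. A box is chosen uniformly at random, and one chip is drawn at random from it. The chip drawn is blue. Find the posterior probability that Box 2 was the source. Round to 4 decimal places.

Posterior probability ≈ 0.3174

P(blue|Box 1) = 0.6364; P(blue|Box 2) = 0.7143; P(blue|Box 3) = 0.4; P(blue|Box 4) = 0.5.
Prior × likelihood for each source: 0.25·0.6364=0.1591, 0.25·0.7143=0.1786, 0.25·0.4=0.1000, 0.25·0.5=0.1250. Summing gives P(blue) = 0.56266.
P(Box 2 | blue) = 0.1786 / 0.56266 = 0.3174.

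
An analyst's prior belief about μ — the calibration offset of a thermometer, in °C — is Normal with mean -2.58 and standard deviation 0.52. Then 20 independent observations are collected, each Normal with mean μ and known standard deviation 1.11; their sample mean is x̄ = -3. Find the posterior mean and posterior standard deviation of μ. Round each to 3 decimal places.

Posterior mean ≈ -2.922; posterior SD ≈ 0.224

Prior precision 1/τ₀² = 1/0.52² = 3.69822; data precision n/σ² = 20/1.11² = 16.2324.
Posterior precision = 3.69822 + 16.2324 = 19.9307, giving posterior SD = 1/√19.9307 = 0.224.
Posterior mean = (3.69822·-2.58 + 16.2324·-3) / 19.9307 = -2.922.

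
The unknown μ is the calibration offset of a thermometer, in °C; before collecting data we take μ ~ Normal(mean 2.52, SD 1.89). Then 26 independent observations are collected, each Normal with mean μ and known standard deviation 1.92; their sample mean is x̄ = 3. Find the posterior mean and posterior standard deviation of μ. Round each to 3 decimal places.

Posterior mean ≈ 2.982; posterior SD ≈ 0.369

With known σ, the Normal prior is conjugate. Weight on the data is w = (n/σ²)/(n/σ² + 1/τ₀²) = 7.05295/(7.05295+0.279947) = 0.96182.
Posterior mean = w·x̄ + (1−w)·μ₀ = 0.96182·3 + 0.038177·2.52 = 2.982. Posterior variance = 1/(7.05295+0.279947) = 0.136372, so SD = 0.369.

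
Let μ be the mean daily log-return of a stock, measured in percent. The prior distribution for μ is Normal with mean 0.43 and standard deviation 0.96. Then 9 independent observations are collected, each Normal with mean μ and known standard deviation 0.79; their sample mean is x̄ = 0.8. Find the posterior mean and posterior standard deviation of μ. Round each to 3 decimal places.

Prior precision 1/τ₀² = 1/0.96² = 1.08507; data precision n/σ² = 9/0.79² = 14.4208.
Posterior precision = 1.08507 + 14.4208 = 15.5058, giving posterior SD = 1/√15.5058 = 0.254.
Posterior mean = (1.08507·0.43 + 14.4208·0.8) / 15.5058 = 0.774.

Posterior mean ≈ 0.774; posterior SD ≈ 0.254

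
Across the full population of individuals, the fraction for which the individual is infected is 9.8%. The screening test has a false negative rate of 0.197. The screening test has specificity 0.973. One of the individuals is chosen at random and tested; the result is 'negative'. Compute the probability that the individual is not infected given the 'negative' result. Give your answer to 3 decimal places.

P(¬H | E) ≈ 0.978

Write H for 'the individual is infected'. Prior odds H:¬H = 0.098/0.902 = 0.10865. For the 'negative' outcome, the likelihood ratio is 0.197/0.973 = 0.20247.
Posterior odds = 0.10865 × 0.20247 = 0.021997, so P(H|E) = 0.021997/(1+0.021997) = 0.022. Then P(¬H|E) = 1 − 0.022 = 0.978.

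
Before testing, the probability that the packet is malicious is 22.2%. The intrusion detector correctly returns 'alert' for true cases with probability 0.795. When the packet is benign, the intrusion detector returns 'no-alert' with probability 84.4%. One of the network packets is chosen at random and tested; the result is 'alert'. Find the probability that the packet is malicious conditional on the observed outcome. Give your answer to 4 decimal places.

P(H | E) ≈ 0.5925

Write H for 'the packet is malicious'. Prior odds H:¬H = 0.222/0.778 = 0.28535. For the 'alert' outcome, the likelihood ratio is 0.795/0.156 = 5.0962.
Posterior odds = 0.28535 × 5.0962 = 1.4542, so P(H|E) = 1.4542/(1+1.4542) = 0.5925.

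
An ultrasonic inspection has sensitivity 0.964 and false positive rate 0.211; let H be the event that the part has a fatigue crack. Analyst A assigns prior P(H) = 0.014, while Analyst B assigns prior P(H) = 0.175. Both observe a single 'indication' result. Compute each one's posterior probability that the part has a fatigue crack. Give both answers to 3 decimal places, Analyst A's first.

Analyst A: 0.061; Analyst B: 0.492

P('+'|H) = 0.964, P('+'|¬H) = 0.211.
Analyst A: numerator 0.964·0.014 = 0.013496; evidence = 0.013496+0.211·0.986 = 0.22154; posterior = 0.061.
Analyst B: numerator 0.964·0.175 = 0.16870; evidence = 0.16870+0.211·0.825 = 0.34277; posterior = 0.492.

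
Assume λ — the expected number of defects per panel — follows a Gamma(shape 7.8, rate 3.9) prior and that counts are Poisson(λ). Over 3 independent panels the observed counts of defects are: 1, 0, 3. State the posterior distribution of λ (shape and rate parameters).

Total count ∑xᵢ = 4 over n = 3 panels.
Gamma is conjugate to the Poisson likelihood: posterior is Gamma(shape = 7.8+4 = 11.8, rate = 3.9+3 = 6.9).

Posterior: Gamma(shape=11.8, rate=6.9)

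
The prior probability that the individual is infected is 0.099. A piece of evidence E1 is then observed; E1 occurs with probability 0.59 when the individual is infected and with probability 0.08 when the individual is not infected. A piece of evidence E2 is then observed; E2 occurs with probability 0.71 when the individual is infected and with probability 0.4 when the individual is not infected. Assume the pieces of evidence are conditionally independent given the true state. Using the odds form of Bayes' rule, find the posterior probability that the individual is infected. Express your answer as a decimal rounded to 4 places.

Posterior probability ≈ 0.5899

Prior odds = 0.099/(1−0.099) = 0.10988. In log-odds, ln(0.10988) = -2.2084.
Add log likelihood ratios: ln(7.3750) + ln(1.7750) = 2.5719.
Posterior log-odds = 0.36351, so posterior odds = exp(0.36351) = 1.4384. Converting, P(H|E) = 1.4384/2.4384 = 0.5899.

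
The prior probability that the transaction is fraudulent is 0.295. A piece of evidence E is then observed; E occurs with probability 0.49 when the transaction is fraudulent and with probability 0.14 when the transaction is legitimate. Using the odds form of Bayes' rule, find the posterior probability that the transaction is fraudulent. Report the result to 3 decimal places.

Posterior probability ≈ 0.594

Prior odds = 0.295/(1−0.295) = 0.41844.
Likelihood ratio for E = 0.49/0.14 = 3.5000.
Posterior odds = prior odds × LR = 1.4645.
Posterior probability = odds/(1+odds) = 1.4645/2.4645 = 0.594.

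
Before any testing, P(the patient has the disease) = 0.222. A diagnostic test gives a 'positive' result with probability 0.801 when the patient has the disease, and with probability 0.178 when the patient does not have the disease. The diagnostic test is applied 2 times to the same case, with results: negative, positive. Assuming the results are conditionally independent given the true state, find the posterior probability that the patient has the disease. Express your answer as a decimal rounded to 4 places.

Posterior P(H) ≈ 0.2371

With H the event that the patient has the disease, the joint likelihood of the observed sequence is P(data|H) = 0.199·0.801 = 0.15940 and P(data|¬H) = 0.822·0.178 = 0.14632.
Bayes: P(H|data) = 0.222·0.15940 / (0.222·0.15940 + 0.778·0.14632) = 0.035387/0.14922 = 0.2371.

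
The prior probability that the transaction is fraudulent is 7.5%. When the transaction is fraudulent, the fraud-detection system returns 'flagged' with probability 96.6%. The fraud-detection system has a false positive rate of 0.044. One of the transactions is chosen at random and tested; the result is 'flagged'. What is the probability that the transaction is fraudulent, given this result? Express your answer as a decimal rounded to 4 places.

P(H | E) ≈ 0.6403

Let H be the event that the transaction is fraudulent. P(H) = 0.075, so P(¬H) = 0.925. With E the 'flagged' result, P(E|H) = 0.966 and P(E|¬H) = 0.044.
P(E) = 0.966·0.075 + 0.044·0.925 = 0.072450 + 0.040700 = 0.11315.
By Bayes' theorem, P(H|E) = 0.072450 / 0.11315 = 0.6403.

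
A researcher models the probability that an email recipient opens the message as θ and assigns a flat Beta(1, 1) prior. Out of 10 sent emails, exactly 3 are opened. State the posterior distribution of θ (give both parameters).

Posterior: Beta(4, 8)

Observing 3 successes and 7 failures updates Beta(1, 1) by adding the success and failure counts to the two shape parameters: α = 1+3 = 4, β = 1+7 = 8.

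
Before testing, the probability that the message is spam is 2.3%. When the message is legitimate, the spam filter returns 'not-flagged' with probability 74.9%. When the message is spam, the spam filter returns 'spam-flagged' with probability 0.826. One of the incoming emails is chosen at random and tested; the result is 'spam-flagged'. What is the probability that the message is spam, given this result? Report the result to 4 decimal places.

Write H for 'the message is spam'. Prior odds H:¬H = 0.023/0.977 = 0.023541. For the 'spam-flagged' outcome, the likelihood ratio is 0.826/0.251 = 3.2908.
Posterior odds = 0.023541 × 3.2908 = 0.077471, so P(H|E) = 0.077471/(1+0.077471) = 0.0719.

P(H | E) ≈ 0.0719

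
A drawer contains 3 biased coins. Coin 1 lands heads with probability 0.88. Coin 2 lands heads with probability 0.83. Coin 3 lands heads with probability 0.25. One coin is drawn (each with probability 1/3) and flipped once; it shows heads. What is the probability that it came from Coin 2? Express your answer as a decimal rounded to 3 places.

Posterior probability ≈ 0.423

Tabulate prior·likelihood by source: [1] prior 0.333333, lik 0.88, product 0.2933; [2] prior 0.333333, lik 0.83, product 0.2767; [3] prior 0.333333, lik 0.25, product 0.08333.
Normalizing constant = 0.65333; the posterior for Coin 2 is its product over the sum, 0.2767/0.65333 = 0.423.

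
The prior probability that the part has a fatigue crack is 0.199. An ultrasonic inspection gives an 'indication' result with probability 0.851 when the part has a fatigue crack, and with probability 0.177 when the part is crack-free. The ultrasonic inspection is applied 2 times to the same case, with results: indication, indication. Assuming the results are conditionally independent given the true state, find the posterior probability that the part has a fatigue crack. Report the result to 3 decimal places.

Posterior P(H) ≈ 0.852

Let H be the event that the part has a fatigue crack; start with P(H) = 0.199. P('indication'|H) = 0.851, P('indication'|¬H) = 0.177.
Update on result 1 ('indication'): P(H) ← 0.851·0.1990 / (0.851·0.1990 + 0.177·0.8010) = 0.16935/0.31113 = 0.5443.
Update on result 2 ('indication'): P(H) ← 0.851·0.5443 / (0.851·0.5443 + 0.177·0.4557) = 0.46321/0.54386 = 0.8517.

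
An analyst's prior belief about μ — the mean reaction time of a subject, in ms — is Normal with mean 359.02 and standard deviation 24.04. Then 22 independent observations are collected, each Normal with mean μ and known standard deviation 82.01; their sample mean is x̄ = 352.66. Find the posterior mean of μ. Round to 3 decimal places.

Prior precision 1/τ₀² = 1/24.04² = 0.00173034; data precision n/σ² = 22/82.01² = 0.00327106.
Posterior precision = 0.00173034 + 0.00327106 = 0.00500140.
Posterior mean = (0.00173034·359.02 + 0.00327106·352.66) / 0.00500140 = 354.860.

Posterior mean ≈ 354.860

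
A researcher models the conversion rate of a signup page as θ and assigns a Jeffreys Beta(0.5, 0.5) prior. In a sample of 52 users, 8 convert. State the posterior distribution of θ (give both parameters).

The binomial likelihood is conjugate to the Beta prior: with 8 successes and 44 failures, the posterior is Beta(0.5+8, 0.5+44) = Beta(8.5, 44.5).

Posterior: Beta(8.5, 44.5)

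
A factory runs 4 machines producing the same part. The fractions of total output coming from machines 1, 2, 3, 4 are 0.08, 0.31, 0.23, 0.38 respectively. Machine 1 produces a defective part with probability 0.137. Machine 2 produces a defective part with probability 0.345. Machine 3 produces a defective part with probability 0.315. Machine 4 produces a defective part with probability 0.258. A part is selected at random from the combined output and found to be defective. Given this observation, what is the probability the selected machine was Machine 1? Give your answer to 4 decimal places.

Posterior probability ≈ 0.0380

Tabulate prior·likelihood by source: [1] prior 0.08, lik 0.137, product 0.01096; [2] prior 0.31, lik 0.345, product 0.1069; [3] prior 0.23, lik 0.315, product 0.07245; [4] prior 0.38, lik 0.258, product 0.09804.
Normalizing constant = 0.28840; the posterior for Machine 1 is its product over the sum, 0.01096/0.28840 = 0.0380.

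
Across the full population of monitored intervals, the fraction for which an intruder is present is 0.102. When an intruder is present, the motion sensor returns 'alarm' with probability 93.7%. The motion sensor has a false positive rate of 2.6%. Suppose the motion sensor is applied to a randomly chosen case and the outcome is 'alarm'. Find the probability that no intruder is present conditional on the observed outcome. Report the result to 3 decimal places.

Write H for 'an intruder is present'. Prior odds H:¬H = 0.102/0.898 = 0.11359. For the 'alarm' outcome, the likelihood ratio is 0.937/0.026 = 36.038.
Posterior odds = 0.11359 × 36.038 = 4.0935, so P(H|E) = 4.0935/(1+4.0935) = 0.804. Then P(¬H|E) = 1 − 0.804 = 0.196.

P(¬H | E) ≈ 0.196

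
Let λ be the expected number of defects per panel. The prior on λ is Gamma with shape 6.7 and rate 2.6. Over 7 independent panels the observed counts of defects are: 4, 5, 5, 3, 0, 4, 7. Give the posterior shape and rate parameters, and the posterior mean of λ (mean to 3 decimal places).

Posterior: Gamma(shape=34.7, rate=9.6); mean ≈ 3.615

Total count ∑xᵢ = 28 over n = 7 panels.
Gamma is conjugate to the Poisson likelihood: posterior is Gamma(shape = 6.7+28 = 34.7, rate = 2.6+7 = 9.6).
E[λ | data] = 34.7/9.6 = 3.615.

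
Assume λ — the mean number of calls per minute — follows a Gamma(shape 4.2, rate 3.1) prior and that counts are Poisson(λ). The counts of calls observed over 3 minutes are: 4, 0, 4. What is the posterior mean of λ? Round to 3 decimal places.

Posterior mean ≈ 2.000

Total count ∑xᵢ = 8 over n = 3 minutes.
Gamma is conjugate to the Poisson likelihood: posterior is Gamma(shape = 4.2+8 = 12.2, rate = 3.1+3 = 6.1).
Posterior mean = shape/rate = 12.2/6.1 = 2.000.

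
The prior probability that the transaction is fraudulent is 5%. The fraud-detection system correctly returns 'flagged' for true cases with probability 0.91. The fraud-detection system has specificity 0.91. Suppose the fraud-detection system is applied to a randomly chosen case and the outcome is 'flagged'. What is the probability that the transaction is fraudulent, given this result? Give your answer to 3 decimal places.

P(H | E) ≈ 0.347

Let H be the event that the transaction is fraudulent. P(H) = 0.05, so P(¬H) = 0.95. With E the 'flagged' result, P(E|H) = 0.91 and P(E|¬H) = 0.09.
P(E) = 0.91·0.05 + 0.09·0.95 = 0.045500 + 0.085500 = 0.13100.
By Bayes' theorem, P(H|E) = 0.045500 / 0.13100 = 0.347.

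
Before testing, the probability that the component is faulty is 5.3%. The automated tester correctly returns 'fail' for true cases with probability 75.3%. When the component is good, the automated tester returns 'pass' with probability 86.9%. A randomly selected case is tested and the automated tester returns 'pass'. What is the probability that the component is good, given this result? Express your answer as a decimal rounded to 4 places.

P(¬H | E) ≈ 0.9843

Write H for 'the component is faulty'. Prior odds H:¬H = 0.053/0.947 = 0.055966. For the 'pass' outcome, the likelihood ratio is 0.247/0.869 = 0.28423.
Posterior odds = 0.055966 × 0.28423 = 0.015908, so P(H|E) = 0.015908/(1+0.015908) = 0.0157. Then P(¬H|E) = 1 − 0.0157 = 0.9843.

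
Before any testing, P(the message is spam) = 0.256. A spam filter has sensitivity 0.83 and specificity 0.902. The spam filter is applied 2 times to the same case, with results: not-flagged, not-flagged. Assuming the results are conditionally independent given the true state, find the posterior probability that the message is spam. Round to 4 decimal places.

Posterior P(H) ≈ 0.0121

Let H be the event that the message is spam; start with P(H) = 0.256. P('spam-flagged'|H) = 0.83, P('spam-flagged'|¬H) = 0.098.
Update on result 1 ('not-flagged'): P(H) ← 0.17·0.2560 / (0.17·0.2560 + 0.902·0.7440) = 0.043520/0.71461 = 0.0609.
Update on result 2 ('not-flagged'): P(H) ← 0.17·0.0609 / (0.17·0.0609 + 0.902·0.9391) = 0.010353/0.85742 = 0.0121.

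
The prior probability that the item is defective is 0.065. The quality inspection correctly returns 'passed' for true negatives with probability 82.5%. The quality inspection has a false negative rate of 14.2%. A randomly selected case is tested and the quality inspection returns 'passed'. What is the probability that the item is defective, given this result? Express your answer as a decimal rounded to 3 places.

P(H | E) ≈ 0.012

Write H for 'the item is defective'. Prior odds H:¬H = 0.065/0.935 = 0.069519. For the 'passed' outcome, the likelihood ratio is 0.142/0.825 = 0.17212.
Posterior odds = 0.069519 × 0.17212 = 0.011966, so P(H|E) = 0.011966/(1+0.011966) = 0.012.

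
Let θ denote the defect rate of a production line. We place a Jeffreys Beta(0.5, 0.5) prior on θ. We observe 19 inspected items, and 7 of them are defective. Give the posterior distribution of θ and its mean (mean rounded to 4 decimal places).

Posterior: Beta(7.5, 12.5); mean ≈ 0.3750

The binomial likelihood is conjugate to the Beta prior: with 7 successes and 12 failures, the posterior is Beta(0.5+7, 0.5+12) = Beta(7.5, 12.5).
E[θ | data] = 7.5/(7.5+12.5) = 0.3750.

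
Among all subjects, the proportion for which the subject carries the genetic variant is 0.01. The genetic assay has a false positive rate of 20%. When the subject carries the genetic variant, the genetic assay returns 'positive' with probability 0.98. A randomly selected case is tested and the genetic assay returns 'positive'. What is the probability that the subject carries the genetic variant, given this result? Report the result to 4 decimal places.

P(H | E) ≈ 0.0472

Let H be the event that the subject carries the genetic variant. P(H) = 0.01, so P(¬H) = 0.99. With E the 'positive' result, P(E|H) = 0.98 and P(E|¬H) = 0.2.
P(E) = 0.98·0.01 + 0.2·0.99 = 0.0098000 + 0.19800 = 0.20780.
By Bayes' theorem, P(H|E) = 0.0098000 / 0.20780 = 0.0472.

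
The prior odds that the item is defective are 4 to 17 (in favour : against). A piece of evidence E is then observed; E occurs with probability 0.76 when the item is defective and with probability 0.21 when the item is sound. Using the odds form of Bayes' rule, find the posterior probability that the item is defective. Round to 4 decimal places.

Posterior probability ≈ 0.4599

Prior odds = 4/17 = 0.23529. In log-odds, ln(0.23529) = -1.4469.
Add log likelihood ratio: ln(3.6190) = 1.2862.
Posterior log-odds = -0.16071, so posterior odds = exp(-0.16071) = 0.85154. Converting, P(H|E) = 0.85154/1.8515 = 0.4599.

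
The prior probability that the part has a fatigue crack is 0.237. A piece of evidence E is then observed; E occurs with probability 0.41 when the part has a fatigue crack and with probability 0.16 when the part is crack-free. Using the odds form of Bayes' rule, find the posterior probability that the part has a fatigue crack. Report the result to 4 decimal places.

Prior odds = 0.237/(1−0.237) = 0.31062.
Likelihood ratio for E = 0.41/0.16 = 2.5625.
Posterior odds = prior odds × LR = 0.79595.
Posterior probability = odds/(1+odds) = 0.79595/1.7960 = 0.4432.

Posterior probability ≈ 0.4432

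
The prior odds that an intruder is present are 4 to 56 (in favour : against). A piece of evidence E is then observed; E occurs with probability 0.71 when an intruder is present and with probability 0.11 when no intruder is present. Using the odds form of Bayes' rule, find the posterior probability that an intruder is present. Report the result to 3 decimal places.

Posterior probability ≈ 0.316

Prior odds = 4/56 = 0.071429. In log-odds, ln(0.071429) = -2.6391.
Add log likelihood ratio: ln(6.4545) = 1.8648.
Posterior log-odds = -0.77427, so posterior odds = exp(-0.77427) = 0.46104. Converting, P(H|E) = 0.46104/1.4610 = 0.316.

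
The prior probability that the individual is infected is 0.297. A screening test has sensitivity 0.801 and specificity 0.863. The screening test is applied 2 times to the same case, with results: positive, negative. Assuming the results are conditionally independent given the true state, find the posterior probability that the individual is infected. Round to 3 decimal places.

With H the event that the individual is infected, the joint likelihood of the observed sequence is P(data|H) = 0.801·0.199 = 0.15940 and P(data|¬H) = 0.137·0.863 = 0.11823.
Bayes: P(H|data) = 0.297·0.15940 / (0.297·0.15940 + 0.703·0.11823) = 0.047342/0.13046 = 0.3629.

Posterior P(H) ≈ 0.363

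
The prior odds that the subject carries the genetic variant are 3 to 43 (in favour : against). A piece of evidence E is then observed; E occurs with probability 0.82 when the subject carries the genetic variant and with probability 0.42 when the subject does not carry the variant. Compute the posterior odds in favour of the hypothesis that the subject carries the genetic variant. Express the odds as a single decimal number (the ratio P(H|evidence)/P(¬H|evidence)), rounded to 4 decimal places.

Posterior odds ≈ 0.1362

Prior odds = 3/43 = 0.069767.
Likelihood ratio for E = 0.82/0.42 = 1.9524.
Posterior odds = prior odds × LR = 0.13621.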